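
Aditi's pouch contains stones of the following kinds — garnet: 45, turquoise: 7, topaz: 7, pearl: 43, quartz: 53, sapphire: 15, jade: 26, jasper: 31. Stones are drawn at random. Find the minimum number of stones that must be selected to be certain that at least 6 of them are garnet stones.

In the worst case for collecting garnet stones, every non-garnet stone comes out first.
There are 7 + 7 + 43 + 53 + 15 + 26 + 31 = 182 non-garnet stones altogether.
After those, each further stone must be garnet, so 182 + 6 = 188 draws guarantee 6 garnet stones.

188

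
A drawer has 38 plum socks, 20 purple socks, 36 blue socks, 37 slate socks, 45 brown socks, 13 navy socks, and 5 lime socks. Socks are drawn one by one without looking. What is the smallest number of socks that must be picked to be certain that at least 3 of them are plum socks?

159

In the worst case for collecting plum socks, every non-plum sock comes out first.
There are 20 + 36 + 37 + 45 + 13 + 5 = 156 non-plum socks altogether.
After those, each further sock must be plum, so 156 + 3 = 159 draws guarantee 3 plum socks.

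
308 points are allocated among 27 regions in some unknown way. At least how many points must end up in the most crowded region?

12

The 27 regions are the holes and the 308 points are the pigeons.
If every region held at most 11 points, the total would be at most 27 × 11 = 297, which is less than 308.
So some region holds at least ⌈308/27⌉ = 12 points.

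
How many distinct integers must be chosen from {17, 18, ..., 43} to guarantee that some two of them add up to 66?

Group the elements by complementary pair {x, 66−x}: {23,43}, {24,42}, {25,41}, …, giving 10 two-element pairs; the single value 33 (it cannot pair with itself since the integers are distinct); and 6 integers whose partner 66−x falls outside [17,43].
Pigeonhole: treating each of those 17 groups as a pigeonhole, one can pick one integer per group — 17 integers — with no two summing to 66.
The 18th integer lands in an occupied pair, forcing a sum of 66.

18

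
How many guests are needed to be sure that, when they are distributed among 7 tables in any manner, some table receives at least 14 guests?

With 91 guests one could put exactly 13 in each of the 7 tables, and no table would reach 14.
One more guest must land in a table that already has 13, giving it 14.
So 7 × 13 + 1 = 92 guests are required.

92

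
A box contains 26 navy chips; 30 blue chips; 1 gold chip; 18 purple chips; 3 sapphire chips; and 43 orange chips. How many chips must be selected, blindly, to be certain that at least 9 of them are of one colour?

The 6 colours are the holes; the chips drawn are the pigeons.
To avoid 9 of any one colour, the worst case takes at most 8 of each colour, or every chip of a colour that has fewer than 8.
That gives 8 + 8 + 1 + 8 + 3 + 8 = 36 chips with no colour reaching 9.
The next chip forces some colour to 9, so 36 + 1 = 37.

37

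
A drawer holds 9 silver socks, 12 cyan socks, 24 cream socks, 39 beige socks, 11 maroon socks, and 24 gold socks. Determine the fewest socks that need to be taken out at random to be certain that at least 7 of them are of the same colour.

37

An adversary could hand out at most 6 socks per colour: 6 + 6 + 6 + 6 + 6 + 6 = 36 socks and still no colour has 7.
One more sock lands in a colour already at 6, so 37 draws are enough and 36 are not.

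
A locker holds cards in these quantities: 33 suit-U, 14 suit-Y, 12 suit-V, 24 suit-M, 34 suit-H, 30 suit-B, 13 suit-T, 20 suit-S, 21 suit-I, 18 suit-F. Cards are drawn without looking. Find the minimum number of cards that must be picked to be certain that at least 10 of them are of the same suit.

91

The 10 suits are the holes; the cards drawn are the pigeons.
To avoid 10 of any one suit, the worst case takes at most 9 of each suit.
That gives 9 + 9 + 9 + 9 + 9 + 9 + 9 + 9 + 9 + 9 = 90 cards with no suit reaching 10.
The next card forces some suit to 10, so 90 + 1 = 91.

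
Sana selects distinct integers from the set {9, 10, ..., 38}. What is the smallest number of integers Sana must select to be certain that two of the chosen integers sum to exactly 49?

Group the elements by complementary pair {x, 49−x}: {11,38}, {12,37}, {13,36}, …, giving 14 two-element pairs and 2 integers whose partner 49−x falls outside [9,38].
Treating each of those 16 groups as a pigeonhole, one can pick one integer per group — 16 integers — with no two summing to 49.
The 17th integer lands in an occupied pair, forcing a sum of 49.

17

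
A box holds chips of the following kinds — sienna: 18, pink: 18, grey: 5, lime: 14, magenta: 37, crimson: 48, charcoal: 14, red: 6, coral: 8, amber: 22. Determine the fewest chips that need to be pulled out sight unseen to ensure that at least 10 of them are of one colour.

An adversary could hand out at most 9 chips per colour (grey, red, coral run out sooner): 9 + 9 + 5 + 9 + 9 + 9 + 9 + 6 + 8 + 9 = 82 chips and still no colour has 10.
One more chip lands in a colour already at 9, so 83 draws are enough and 82 are not.

83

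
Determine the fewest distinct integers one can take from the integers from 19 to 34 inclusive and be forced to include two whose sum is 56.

Group the elements by complementary pair {x, 56−x}: {22,34}, {23,33}, {24,32}, …, giving 6 two-element pairs, the single value 28 (it cannot pair with itself since the integers are distinct), and 3 integers whose partner 56−x falls outside [19,34].
Treating each of those 10 groups as a pigeonhole, one can pick one integer per group — 10 integers — with no two summing to 56.
The 11th integer lands in an occupied pair, forcing a sum of 56.

11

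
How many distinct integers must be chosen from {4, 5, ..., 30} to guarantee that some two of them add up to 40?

Group the elements by complementary pair {x, 40−x}: {10,30}, {11,29}, {12,28}, …, giving 10 two-element pairs, the single value 20 (it cannot pair with itself since the integers are distinct), and 6 integers whose partner 40−x falls outside [4,30].
Treating each of those 17 groups as a pigeonhole, one can pick one integer per group — 17 integers — with no two summing to 40.
The 18th integer lands in an occupied pair, forcing a sum of 40.

18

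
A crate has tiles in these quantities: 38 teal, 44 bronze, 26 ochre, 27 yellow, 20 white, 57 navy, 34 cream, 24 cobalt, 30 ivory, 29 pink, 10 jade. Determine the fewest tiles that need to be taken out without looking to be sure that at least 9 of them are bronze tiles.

In the worst case for collecting bronze tiles, every non-bronze tile comes out first.
There are 38 + 26 + 27 + 20 + 57 + 34 + 24 + 30 + 29 + 10 = 295 non-bronze tiles altogether.
After those, each further tile must be bronze, so 295 + 9 = 304 draws guarantee 9 bronze tiles.

304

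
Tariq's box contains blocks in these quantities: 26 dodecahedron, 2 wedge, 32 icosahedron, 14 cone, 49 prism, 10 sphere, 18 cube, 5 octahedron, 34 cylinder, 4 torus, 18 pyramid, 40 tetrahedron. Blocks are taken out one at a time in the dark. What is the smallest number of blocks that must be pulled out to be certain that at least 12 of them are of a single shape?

Pigeonhole: put each drawn block into a box by shape. The largest draw with every box below 12 takes min(count, 11) from each shape; shapes with fewer than 11 contribute all they have.
Σ min(cᵢ, 11) = 11 + 2 + 11 + 11 + 11 + 10 + 11 + 5 + 11 + 4 + 11 + 11 = 109.
Draw number 109 + 1 = 110 must push one box to 12.

110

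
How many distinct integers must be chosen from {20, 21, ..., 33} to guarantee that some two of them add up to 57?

10

A set avoiding the sum 57 can contain at most one of each pair {x, 57−x}, plus the 4 elements whose complement lies outside the range.
The integers 20, …, 28 (9 of them) are such a set: any two sum to at least 20+21 = 41 and at most 27+28 = 55 < 57.
Any 10th integer completes one of the 5 pairs, so 10 choices force a sum of 57.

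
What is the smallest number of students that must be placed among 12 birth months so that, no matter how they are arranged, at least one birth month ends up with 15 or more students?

With 168 students one could put exactly 14 in each of the 12 birth months, and no birth month would reach 15.
By the pigeonhole principle, one more student must land in a birth month that already has 14, giving it 15.
So 12 × 14 + 1 = 169 students are required.

169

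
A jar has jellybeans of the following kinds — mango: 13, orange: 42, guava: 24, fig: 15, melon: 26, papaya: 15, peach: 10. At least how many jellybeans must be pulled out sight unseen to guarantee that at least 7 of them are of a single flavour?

43

Put each drawn jellybean into a box by flavour. The largest draw with every box below 7 takes min(count, 6) from each flavour.
Σ min(cᵢ, 6) = 6 + 6 + 6 + 6 + 6 + 6 + 6 = 42.
Draw number 42 + 1 = 43 must push one box to 7.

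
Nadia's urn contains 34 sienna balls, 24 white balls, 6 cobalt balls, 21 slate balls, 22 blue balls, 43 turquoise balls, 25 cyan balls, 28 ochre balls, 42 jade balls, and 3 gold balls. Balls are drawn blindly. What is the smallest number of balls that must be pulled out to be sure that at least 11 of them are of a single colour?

90

The 10 colours are the holes; the balls drawn are the pigeons.
To avoid 11 of any one colour, the worst case takes at most 10 of each colour, or every ball of a colour that has fewer than 10.
That gives 10 + 10 + 6 + 10 + 10 + 10 + 10 + 10 + 10 + 3 = 89 balls with no colour reaching 11.
The next ball forces some colour to 11, so 89 + 1 = 90.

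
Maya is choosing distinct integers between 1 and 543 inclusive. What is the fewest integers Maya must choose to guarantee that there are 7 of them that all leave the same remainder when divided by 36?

217

The 36 residue classes mod 36 are the pigeonholes.
With 216 integers one could put 6 in each residue class and have no class reach 7.
The 217th integer pushes some class to 7, so 36·6 + 1 = 217.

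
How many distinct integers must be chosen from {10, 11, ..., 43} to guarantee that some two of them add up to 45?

22

A set avoiding the sum 45 can contain at most one of each pair {x, 45−x}, plus the 8 elements whose complement lies outside the range.
The integers 23, …, 43 (21 of them) are such a set: any two sum to at least 23+24 = 47 > 45.
Pigeonhole: any 22nd integer completes one of the 13 pairs, so 22 choices force a sum of 45.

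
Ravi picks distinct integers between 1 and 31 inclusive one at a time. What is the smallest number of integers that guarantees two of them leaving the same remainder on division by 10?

By the pigeonhole principle, the 10 residue classes mod 10 are the pigeonholes.
With 10 integers one could put 1 in each residue class and have no class reach 2.
The 11th integer pushes some class to 2, so 10·1 + 1 = 11.

11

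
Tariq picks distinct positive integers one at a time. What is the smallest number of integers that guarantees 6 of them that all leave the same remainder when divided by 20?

Pigeonhole: the 20 residue classes mod 20 are the pigeonholes.
With 100 integers one could put 5 in each residue class and have no class reach 6.
The 101st integer pushes some class to 6, so 20·5 + 1 = 101.

101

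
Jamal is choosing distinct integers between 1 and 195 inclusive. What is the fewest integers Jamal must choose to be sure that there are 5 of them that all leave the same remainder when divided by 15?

61

By the pigeonhole principle, the 15 residue classes mod 15 are the pigeonholes.
With 60 integers one could put 4 in each residue class and have no class reach 5.
The 61st integer pushes some class to 5, so 15·4 + 1 = 61.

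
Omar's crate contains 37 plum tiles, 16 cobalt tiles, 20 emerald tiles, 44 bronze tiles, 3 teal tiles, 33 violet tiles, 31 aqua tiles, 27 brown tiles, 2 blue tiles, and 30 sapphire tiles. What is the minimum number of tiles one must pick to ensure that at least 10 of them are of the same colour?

By pigeonhole, put each drawn tile into a box by colour. The largest draw with every box below 10 takes min(count, 9) from each colour; colours with fewer than 9 contribute all they have.
Σ min(cᵢ, 9) = 9 + 9 + 9 + 9 + 3 + 9 + 9 + 9 + 2 + 9 = 77.
Draw number 77 + 1 = 78 must push one box to 10.

78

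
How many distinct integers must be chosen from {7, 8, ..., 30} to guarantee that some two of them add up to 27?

18

A set avoiding the sum 27 can contain at most one of each pair {x, 27−x}, plus the 10 elements whose complement lies outside the range.
The integers 14, …, 30 (17 of them) are such a set: any two sum to at least 14+15 = 29 > 27.
Any 18th integer completes one of the 7 pairs, so 18 choices force a sum of 27.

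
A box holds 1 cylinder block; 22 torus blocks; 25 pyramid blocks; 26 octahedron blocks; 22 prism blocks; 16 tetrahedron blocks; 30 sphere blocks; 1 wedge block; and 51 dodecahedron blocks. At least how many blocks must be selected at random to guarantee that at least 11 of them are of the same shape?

An adversary could hand out at most 10 blocks per shape (cylinder, wedge run out sooner): 1 + 10 + 10 + 10 + 10 + 10 + 10 + 1 + 10 = 72 blocks and still no shape has 11.
By pigeonhole, one more block lands in a shape already at 10, so 73 draws are enough and 72 are not.

73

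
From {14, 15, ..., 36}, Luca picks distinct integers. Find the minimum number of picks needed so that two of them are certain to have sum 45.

Two chosen integers sum to 45 exactly when both halves of some pair {x, 45−x} with 14 ≤ x ≤ 45−x ≤ 31 are chosen — 9 such pairs.
The remaining 5 elements (those with no distinct partner in range) can never complete a 45-sum, so the worst case takes all of them and one from each pair: 5 + 9 = 14.
The 15th integer has to be the second member of some pair, so 14 + 1 = 15.

15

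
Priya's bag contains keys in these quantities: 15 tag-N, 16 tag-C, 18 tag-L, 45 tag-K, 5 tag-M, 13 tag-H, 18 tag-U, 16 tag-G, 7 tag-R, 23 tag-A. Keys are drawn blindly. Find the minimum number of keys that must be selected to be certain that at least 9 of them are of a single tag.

An adversary could hand out at most 8 keys per tag (tag-M, tag-R run out sooner): 8 + 8 + 8 + 8 + 5 + 8 + 8 + 8 + 7 + 8 = 76 keys and still no tag has 9.
Pigeonhole: one more key lands in a tag already at 8, so 77 draws are enough and 76 are not.

77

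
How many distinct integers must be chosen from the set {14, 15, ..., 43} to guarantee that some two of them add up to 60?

18

A set avoiding the sum 60 can contain at most one of each pair {x, 60−x}, plus the 4 elements whose complement lies outside the range or equal to its own complement.
The integers 14, …, 30 (17 of them) are such a set: any two sum to at least 14+15 = 29 and at most 29+30 = 59 < 60.
By the pigeonhole principle, any 18th integer completes one of the 13 pairs, so 18 choices force a sum of 60.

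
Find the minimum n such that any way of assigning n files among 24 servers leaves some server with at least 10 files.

217

With 216 files one could put exactly 9 in each of the 24 servers, and no server would reach 10.
By pigeonhole, one more file must land in a server that already has 9, giving it 10.
So 24 × 9 + 1 = 217 files are required.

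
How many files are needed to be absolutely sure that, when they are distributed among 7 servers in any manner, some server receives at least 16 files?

With 105 files one could put exactly 15 in each of the 7 servers, and no server would reach 16.
Pigeonhole: one more file must land in a server that already has 15, giving it 16.
So 7 × 15 + 1 = 106 files are required.

106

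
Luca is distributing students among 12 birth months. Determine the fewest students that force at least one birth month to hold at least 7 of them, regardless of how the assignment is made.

With 72 students one could put exactly 6 in each of the 12 birth months, and no birth month would reach 7.
One more student must land in a birth month that already has 6, giving it 7.
So 12 × 6 + 1 = 73 students are required.

73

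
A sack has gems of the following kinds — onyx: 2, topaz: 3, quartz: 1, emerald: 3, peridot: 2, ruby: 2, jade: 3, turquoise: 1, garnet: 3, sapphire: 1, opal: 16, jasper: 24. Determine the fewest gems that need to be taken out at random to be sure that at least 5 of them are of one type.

30

Put each drawn gem into a box by type. The largest draw with every box below 5 takes min(count, 4) from each type; types with fewer than 4 contribute all they have.
Σ min(cᵢ, 4) = 2 + 3 + 1 + 3 + 2 + 2 + 3 + 1 + 3 + 1 + 4 + 4 = 29.
Draw number 29 + 1 = 30 must push one box to 5.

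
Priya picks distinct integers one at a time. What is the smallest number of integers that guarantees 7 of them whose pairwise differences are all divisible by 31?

Integers whose pairwise differences are multiples of 31 are exactly those sharing a remainder mod 31. The 31 residue classes mod 31 are the pigeonholes.
With 186 integers one could put 6 in each residue class and have no class reach 7.
The 187th integer pushes some class to 7, so 31·6 + 1 = 187.

187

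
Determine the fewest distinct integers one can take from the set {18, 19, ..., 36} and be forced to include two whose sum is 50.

Two chosen integers sum to 50 exactly when both halves of some pair {x, 50−x} with 18 ≤ x ≤ 50−x ≤ 32 are chosen — 7 such pairs.
The remaining 5 elements (those with no distinct partner in range) can never complete a 50-sum, so the worst case takes all of them and one from each pair: 5 + 7 = 12.
By the pigeonhole principle, the 13th integer has to be the second member of some pair, so 12 + 1 = 13.

13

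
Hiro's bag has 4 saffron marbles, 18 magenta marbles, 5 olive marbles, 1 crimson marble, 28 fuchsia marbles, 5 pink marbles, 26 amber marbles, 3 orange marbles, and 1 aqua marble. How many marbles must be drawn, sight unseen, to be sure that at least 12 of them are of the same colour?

Pigeonhole: put each drawn marble into a box by colour. The largest draw with every box below 12 takes min(count, 11) from each colour; colours with fewer than 11 contribute all they have.
Σ min(cᵢ, 11) = 4 + 11 + 5 + 1 + 11 + 5 + 11 + 3 + 1 = 52.
Draw number 52 + 1 = 53 must push one box to 12.

53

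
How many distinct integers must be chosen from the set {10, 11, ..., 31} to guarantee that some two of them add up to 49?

A set avoiding the sum 49 can contain at most one of each pair {x, 49−x}, plus the 8 elements whose complement lies outside the range.
The integers 10, …, 24 (15 of them) are such a set: any two sum to at least 10+11 = 21 and at most 23+24 = 47 < 49.
By the pigeonhole principle, any 16th integer completes one of the 7 pairs, so 16 choices force a sum of 49.

16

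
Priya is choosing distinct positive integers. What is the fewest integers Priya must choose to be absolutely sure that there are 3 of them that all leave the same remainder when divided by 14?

29

By pigeonhole, the 14 residue classes mod 14 are the pigeonholes.
With 28 integers one could put 2 in each residue class and have no class reach 3.
The 29th integer pushes some class to 3, so 14·2 + 1 = 29.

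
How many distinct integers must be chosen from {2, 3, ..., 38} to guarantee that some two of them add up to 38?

21

Two chosen integers sum to 38 exactly when both halves of some pair {x, 38−x} with 2 ≤ x ≤ 38−x ≤ 36 are chosen — 17 such pairs.
The remaining 3 elements (those with no distinct partner in range) can never complete a 38-sum, so the worst case takes all of them and one from each pair: 3 + 17 = 20.
By the pigeonhole principle, the 21st integer has to be the second member of some pair, so 20 + 1 = 21.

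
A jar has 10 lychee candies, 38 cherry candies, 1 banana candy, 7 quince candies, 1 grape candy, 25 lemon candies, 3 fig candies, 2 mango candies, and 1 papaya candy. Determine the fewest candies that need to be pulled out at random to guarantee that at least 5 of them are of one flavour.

Put each drawn candy into a box by flavour. The largest draw with every box below 5 takes min(count, 4) from each flavour; flavours with fewer than 4 contribute all they have.
Σ min(cᵢ, 4) = 4 + 4 + 1 + 4 + 1 + 4 + 3 + 2 + 1 = 24.
Draw number 24 + 1 = 25 must push one box to 5.

25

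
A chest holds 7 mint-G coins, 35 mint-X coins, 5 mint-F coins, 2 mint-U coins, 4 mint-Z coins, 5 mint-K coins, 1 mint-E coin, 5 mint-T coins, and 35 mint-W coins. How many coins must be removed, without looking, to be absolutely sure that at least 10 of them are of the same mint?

An adversary could hand out at most 9 coins per mint (7 mints run out sooner): 7 + 9 + 5 + 2 + 4 + 5 + 1 + 5 + 9 = 47 coins and still no mint has 10.
One more coin lands in a mint already at 9, so 48 draws are enough and 47 are not.

48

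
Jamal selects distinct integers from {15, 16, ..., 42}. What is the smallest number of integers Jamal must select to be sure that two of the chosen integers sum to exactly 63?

18

Group the elements by complementary pair {x, 63−x}: {21,42}, {22,41}, {23,40}, …, giving 11 two-element pairs and 6 integers whose partner 63−x falls outside [15,42].
By the pigeonhole principle, treating each of those 17 groups as a pigeonhole, one can pick one integer per group — 17 integers — with no two summing to 63.
The 18th integer lands in an occupied pair, forcing a sum of 63.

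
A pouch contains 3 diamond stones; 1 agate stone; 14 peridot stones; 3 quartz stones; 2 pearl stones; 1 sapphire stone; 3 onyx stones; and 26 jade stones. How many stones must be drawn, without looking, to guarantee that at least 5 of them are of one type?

22

The 8 types are the holes; the stones drawn are the pigeons.
To avoid 5 of any one type, the worst case takes at most 4 of each type, or every stone of a type that has fewer than 4.
That gives 3 + 1 + 4 + 3 + 2 + 1 + 3 + 4 = 21 stones with no type reaching 5.
The next stone forces some type to 5, so 21 + 1 = 22.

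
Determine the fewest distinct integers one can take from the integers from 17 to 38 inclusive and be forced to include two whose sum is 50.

15

Group the elements by complementary pair {x, 50−x}: {17,33}, {18,32}, {19,31}, …, giving 8 two-element pairs, the single value 25 (it cannot pair with itself since the integers are distinct), and 5 integers whose partner 50−x falls outside [17,38].
Treating each of those 14 groups as a pigeonhole, one can pick one integer per group — 14 integers — with no two summing to 50.
The 15th integer lands in an occupied pair, forcing a sum of 50.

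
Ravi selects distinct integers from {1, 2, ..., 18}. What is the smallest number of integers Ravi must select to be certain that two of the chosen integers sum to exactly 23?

Two chosen integers sum to 23 exactly when both halves of some pair {x, 23−x} with 5 ≤ x ≤ 23−x ≤ 18 are chosen — 7 such pairs.
The remaining 4 elements (those with no distinct partner in range) can never complete a 23-sum, so the worst case takes all of them and one from each pair: 4 + 7 = 11.
By pigeonhole, the 12th integer has to be the second member of some pair, so 11 + 1 = 12.

12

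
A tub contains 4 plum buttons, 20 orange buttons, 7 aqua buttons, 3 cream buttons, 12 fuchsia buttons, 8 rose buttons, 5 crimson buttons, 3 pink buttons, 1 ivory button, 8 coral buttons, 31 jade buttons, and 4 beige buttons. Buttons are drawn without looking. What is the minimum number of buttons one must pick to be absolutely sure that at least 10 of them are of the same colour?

71

An adversary could hand out at most 9 buttons per colour (9 colours run out sooner): 4 + 9 + 7 + 3 + 9 + 8 + 5 + 3 + 1 + 8 + 9 + 4 = 70 buttons and still no colour has 10.
One more button lands in a colour already at 9, so 71 draws are enough and 70 are not.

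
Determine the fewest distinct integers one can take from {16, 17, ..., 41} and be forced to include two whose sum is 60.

16

A set avoiding the sum 60 can contain at most one of each pair {x, 60−x}, plus the 4 elements whose complement lies outside the range or equal to its own complement.
The integers 16, …, 30 (15 of them) are such a set: any two sum to at least 16+17 = 33 and at most 29+30 = 59 < 60.
By the pigeonhole principle, any 16th integer completes one of the 11 pairs, so 16 choices force a sum of 60.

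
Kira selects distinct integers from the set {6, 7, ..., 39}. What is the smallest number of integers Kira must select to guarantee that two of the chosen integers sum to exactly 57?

24

Group the elements by complementary pair {x, 57−x}: {18,39}, {19,38}, {20,37}, …, giving 11 two-element pairs and 12 integers whose partner 57−x falls outside [6,39].
Treating each of those 23 groups as a pigeonhole, one can pick one integer per group — 23 integers — with no two summing to 57.
The 24th integer lands in an occupied pair, forcing a sum of 57.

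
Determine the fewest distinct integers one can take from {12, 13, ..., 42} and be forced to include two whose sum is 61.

Group the elements by complementary pair {x, 61−x}: {19,42}, {20,41}, {21,40}, …, giving 12 two-element pairs and 7 integers whose partner 61−x falls outside [12,42].
Pigeonhole: treating each of those 19 groups as a pigeonhole, one can pick one integer per group — 19 integers — with no two summing to 61.
The 20th integer lands in an occupied pair, forcing a sum of 61.

20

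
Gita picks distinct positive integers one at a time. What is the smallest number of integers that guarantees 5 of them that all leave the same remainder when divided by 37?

Pigeonhole: the 37 residue classes mod 37 are the pigeonholes.
With 148 integers one could put 4 in each residue class and have no class reach 5.
The 149th integer pushes some class to 5, so 37·4 + 1 = 149.

149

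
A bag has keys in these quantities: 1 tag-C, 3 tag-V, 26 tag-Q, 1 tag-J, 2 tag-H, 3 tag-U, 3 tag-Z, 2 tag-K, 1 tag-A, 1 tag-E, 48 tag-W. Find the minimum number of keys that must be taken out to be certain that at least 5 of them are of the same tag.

26

Pigeonhole: the 11 tags are the holes; the keys drawn are the pigeons.
To avoid 5 of any one tag, the worst case takes at most 4 of each tag, or every key of a tag that has fewer than 4.
That gives 1 + 3 + 4 + 1 + 2 + 3 + 3 + 2 + 1 + 1 + 4 = 25 keys with no tag reaching 5.
The next key forces some tag to 5, so 25 + 1 = 26.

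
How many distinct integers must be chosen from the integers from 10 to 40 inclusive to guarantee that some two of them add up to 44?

20

Group the elements by complementary pair {x, 44−x}: {10,34}, {11,33}, {12,32}, …, giving 12 two-element pairs, the single value 22 (it cannot pair with itself since the integers are distinct), and 6 integers whose partner 44−x falls outside [10,40].
Treating each of those 19 groups as a pigeonhole, one can pick one integer per group — 19 integers — with no two summing to 44.
The 20th integer lands in an occupied pair, forcing a sum of 44.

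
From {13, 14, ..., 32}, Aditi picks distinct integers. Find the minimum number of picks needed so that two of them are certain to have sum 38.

Two chosen integers sum to 38 exactly when both halves of some pair {x, 38−x} with 13 ≤ x ≤ 38−x ≤ 25 are chosen — 6 such pairs.
The remaining 8 elements (those with no distinct partner in range) can never complete a 38-sum, so the worst case takes all of them and one from each pair: 8 + 6 = 14.
The 15th integer has to be the second member of some pair, so 14 + 1 = 15.

15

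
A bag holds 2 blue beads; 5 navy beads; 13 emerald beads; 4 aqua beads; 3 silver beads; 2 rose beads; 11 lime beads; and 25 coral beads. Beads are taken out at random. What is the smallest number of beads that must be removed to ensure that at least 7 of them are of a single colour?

35

Put each drawn bead into a box by colour. The largest draw with every box below 7 takes min(count, 6) from each colour; colours with fewer than 6 contribute all they have.
Σ min(cᵢ, 6) = 2 + 5 + 6 + 4 + 3 + 2 + 6 + 6 = 34.
Draw number 34 + 1 = 35 must push one box to 7.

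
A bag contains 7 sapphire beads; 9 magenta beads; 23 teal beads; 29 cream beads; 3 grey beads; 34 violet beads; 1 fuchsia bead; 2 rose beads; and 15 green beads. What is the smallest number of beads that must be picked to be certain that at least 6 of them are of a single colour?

By pigeonhole, the 9 colours are the holes; the beads drawn are the pigeons.
To avoid 6 of any one colour, the worst case takes at most 5 of each colour, or every bead of a colour that has fewer than 5.
That gives 5 + 5 + 5 + 5 + 3 + 5 + 1 + 2 + 5 = 36 beads with no colour reaching 6.
The next bead forces some colour to 6, so 36 + 1 = 37.

37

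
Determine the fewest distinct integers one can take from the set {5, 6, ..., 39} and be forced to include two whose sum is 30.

Two chosen integers sum to 30 exactly when both halves of some pair {x, 30−x} with 5 ≤ x ≤ 30−x ≤ 25 are chosen — 10 such pairs.
The remaining 15 elements (those with no distinct partner in range) can never complete a 30-sum, so the worst case takes all of them and one from each pair: 15 + 10 = 25.
The 26th integer has to be the second member of some pair, so 25 + 1 = 26.

26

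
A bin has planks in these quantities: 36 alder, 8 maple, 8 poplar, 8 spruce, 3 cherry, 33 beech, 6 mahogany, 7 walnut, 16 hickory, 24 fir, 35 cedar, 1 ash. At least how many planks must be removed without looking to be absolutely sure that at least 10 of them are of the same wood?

By pigeonhole, the 12 woods are the holes; the planks drawn are the pigeons.
To avoid 10 of any one wood, the worst case takes at most 9 of each wood, or every plank of a wood that has fewer than 9.
That gives 9 + 8 + 8 + 8 + 3 + 9 + 6 + 7 + 9 + 9 + 9 + 1 = 86 planks with no wood reaching 10.
The next plank forces some wood to 10, so 86 + 1 = 87.

87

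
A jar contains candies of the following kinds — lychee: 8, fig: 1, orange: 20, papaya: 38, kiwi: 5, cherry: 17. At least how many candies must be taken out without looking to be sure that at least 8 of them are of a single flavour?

Put each drawn candy into a box by flavour. The largest draw with every box below 8 takes min(count, 7) from each flavour; flavours with fewer than 7 contribute all they have.
Σ min(cᵢ, 7) = 7 + 1 + 7 + 7 + 5 + 7 = 34.
Draw number 34 + 1 = 35 must push one box to 8.

35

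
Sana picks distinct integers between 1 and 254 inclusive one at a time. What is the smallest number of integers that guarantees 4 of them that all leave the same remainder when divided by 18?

The 18 residue classes mod 18 are the pigeonholes.
With 54 integers one could put 3 in each residue class and have no class reach 4.
The 55th integer pushes some class to 4, so 18·3 + 1 = 55.

55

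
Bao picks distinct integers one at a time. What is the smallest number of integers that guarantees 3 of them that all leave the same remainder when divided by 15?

31

The 15 residue classes mod 15 are the pigeonholes.
With 30 integers one could put 2 in each residue class and have no class reach 3.
The 31st integer pushes some class to 3, so 15·2 + 1 = 31.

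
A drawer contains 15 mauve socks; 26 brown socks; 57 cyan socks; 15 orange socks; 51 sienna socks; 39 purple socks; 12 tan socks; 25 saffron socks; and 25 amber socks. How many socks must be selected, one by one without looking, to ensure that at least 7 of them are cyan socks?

215

In the worst case for collecting cyan socks, every non-cyan sock comes out first.
There are 15 + 26 + 15 + 51 + 39 + 12 + 25 + 25 = 208 non-cyan socks altogether.
After those, each further sock must be cyan, so 208 + 7 = 215 draws guarantee 7 cyan socks.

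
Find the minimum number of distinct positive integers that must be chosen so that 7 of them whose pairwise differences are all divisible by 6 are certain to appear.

Integers whose pairwise differences are multiples of 6 are exactly those sharing a remainder mod 6. The 6 residue classes mod 6 are the pigeonholes.
With 36 integers one could put 6 in each residue class and have no class reach 7.
The 37th integer pushes some class to 7, so 6·6 + 1 = 37.

37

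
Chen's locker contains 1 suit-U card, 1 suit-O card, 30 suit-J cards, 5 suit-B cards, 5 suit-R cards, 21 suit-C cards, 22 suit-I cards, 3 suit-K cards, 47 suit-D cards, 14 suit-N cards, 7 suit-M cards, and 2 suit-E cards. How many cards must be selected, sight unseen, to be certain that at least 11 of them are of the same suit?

75

Put each drawn card into a box by suit. The largest draw with every box below 11 takes min(count, 10) from each suit; suits with fewer than 10 contribute all they have.
Σ min(cᵢ, 10) = 1 + 1 + 10 + 5 + 5 + 10 + 10 + 3 + 10 + 10 + 7 + 2 = 74.
Draw number 74 + 1 = 75 must push one box to 11.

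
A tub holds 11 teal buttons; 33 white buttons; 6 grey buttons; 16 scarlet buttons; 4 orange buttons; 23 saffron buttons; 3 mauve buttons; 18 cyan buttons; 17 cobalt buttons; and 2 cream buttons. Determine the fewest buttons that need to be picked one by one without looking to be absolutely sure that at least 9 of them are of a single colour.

The 10 colours are the holes; the buttons drawn are the pigeons.
To avoid 9 of any one colour, the worst case takes at most 8 of each colour, or every button of a colour that has fewer than 8.
That gives 8 + 8 + 6 + 8 + 4 + 8 + 3 + 8 + 8 + 2 = 63 buttons with no colour reaching 9.
The next button forces some colour to 9, so 63 + 1 = 64.

64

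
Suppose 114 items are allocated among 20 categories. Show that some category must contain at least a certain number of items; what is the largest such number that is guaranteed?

6

By the pigeonhole principle, the 20 categories are the holes and the 114 items are the pigeons.
If every category held at most 5 items, the total would be at most 20 × 5 = 100, which is less than 114.
So some category holds at least ⌈114/20⌉ = 6 items.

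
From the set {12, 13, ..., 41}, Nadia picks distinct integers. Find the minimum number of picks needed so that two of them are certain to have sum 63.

21

Two chosen integers sum to 63 exactly when both halves of some pair {x, 63−x} with 22 ≤ x ≤ 63−x ≤ 41 are chosen — 10 such pairs.
The remaining 10 elements (those with no distinct partner in range) can never complete a 63-sum, so the worst case takes all of them and one from each pair: 10 + 10 = 20.
The 21st integer has to be the second member of some pair, so 20 + 1 = 21.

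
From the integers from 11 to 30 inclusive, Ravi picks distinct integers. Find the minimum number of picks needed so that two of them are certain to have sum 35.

14

Group the elements by complementary pair {x, 35−x}: {11,24}, {12,23}, {13,22}, …, giving 7 two-element pairs and 6 integers whose partner 35−x falls outside [11,30].
Treating each of those 13 groups as a pigeonhole, one can pick one integer per group — 13 integers — with no two summing to 35.
The 14th integer lands in an occupied pair, forcing a sum of 35.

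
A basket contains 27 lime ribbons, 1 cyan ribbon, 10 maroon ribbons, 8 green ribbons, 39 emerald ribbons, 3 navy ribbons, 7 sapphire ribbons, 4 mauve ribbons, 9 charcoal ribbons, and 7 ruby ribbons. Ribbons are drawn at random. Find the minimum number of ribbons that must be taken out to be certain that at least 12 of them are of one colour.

72

By the pigeonhole principle, put each drawn ribbon into a box by colour. The largest draw with every box below 12 takes min(count, 11) from each colour; colours with fewer than 11 contribute all they have.
Σ min(cᵢ, 11) = 11 + 1 + 10 + 8 + 11 + 3 + 7 + 4 + 9 + 7 = 71.
Draw number 71 + 1 = 72 must push one box to 12.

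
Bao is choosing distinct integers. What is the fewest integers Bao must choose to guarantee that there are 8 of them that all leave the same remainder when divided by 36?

By pigeonhole, the 36 residue classes mod 36 are the pigeonholes.
With 252 integers one could put 7 in each residue class and have no class reach 8.
The 253rd integer pushes some class to 8, so 36·7 + 1 = 253.

253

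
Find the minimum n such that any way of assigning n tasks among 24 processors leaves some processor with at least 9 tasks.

193

With 192 tasks one could put exactly 8 in each of the 24 processors, and no processor would reach 9.
Pigeonhole: one more task must land in a processor that already has 8, giving it 9.
So 24 × 8 + 1 = 193 tasks are required.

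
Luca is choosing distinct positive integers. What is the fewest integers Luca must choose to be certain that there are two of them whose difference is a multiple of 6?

Integers whose pairwise differences are multiples of 6 are exactly those sharing a remainder mod 6. The 6 residue classes mod 6 are the pigeonholes.
With 6 integers one could put 1 in each residue class and have no class reach 2.
The 7th integer pushes some class to 2, so 6·1 + 1 = 7.

7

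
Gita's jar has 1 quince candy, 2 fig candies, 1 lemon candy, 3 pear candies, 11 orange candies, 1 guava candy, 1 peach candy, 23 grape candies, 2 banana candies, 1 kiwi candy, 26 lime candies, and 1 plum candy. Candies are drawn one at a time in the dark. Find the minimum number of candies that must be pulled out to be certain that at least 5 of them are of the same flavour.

By the pigeonhole principle, the 12 flavours are the holes; the candies drawn are the pigeons.
To avoid 5 of any one flavour, the worst case takes at most 4 of each flavour, or every candy of a flavour that has fewer than 4.
That gives 1 + 2 + 1 + 3 + 4 + 1 + 1 + 4 + 2 + 1 + 4 + 1 = 25 candies with no flavour reaching 5.
The next candy forces some flavour to 5, so 25 + 1 = 26.

26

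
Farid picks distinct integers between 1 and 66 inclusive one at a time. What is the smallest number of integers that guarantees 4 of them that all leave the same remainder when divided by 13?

40

The 13 residue classes mod 13 are the pigeonholes.
With 39 integers one could put 3 in each residue class and have no class reach 4.
The 40th integer pushes some class to 4, so 13·3 + 1 = 40.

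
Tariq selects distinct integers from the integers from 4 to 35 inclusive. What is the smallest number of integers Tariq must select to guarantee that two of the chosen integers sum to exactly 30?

22

A set avoiding the sum 30 can contain at most one of each pair {x, 30−x}, plus the 10 elements whose complement lies outside the range or equal to its own complement.
The integers 15, …, 35 (21 of them) are such a set: any two sum to at least 15+16 = 31 > 30.
By the pigeonhole principle, any 22nd integer completes one of the 11 pairs, so 22 choices force a sum of 30.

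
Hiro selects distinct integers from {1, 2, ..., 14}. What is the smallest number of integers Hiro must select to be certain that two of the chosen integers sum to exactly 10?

Two chosen integers sum to 10 exactly when both halves of some pair {x, 10−x} with 1 ≤ x ≤ 10−x ≤ 9 are chosen — 4 such pairs.
The remaining 6 elements (those with no distinct partner in range) can never complete a 10-sum, so the worst case takes all of them and one from each pair: 6 + 4 = 10.
By the pigeonhole principle, the 11th integer has to be the second member of some pair, so 10 + 1 = 11.

11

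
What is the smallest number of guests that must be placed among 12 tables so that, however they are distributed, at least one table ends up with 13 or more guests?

With 144 guests one could put exactly 12 in each of the 12 tables, and no table would reach 13.
Pigeonhole: one more guest must land in a table that already has 12, giving it 13.
So 12 × 12 + 1 = 145 guests are required.

145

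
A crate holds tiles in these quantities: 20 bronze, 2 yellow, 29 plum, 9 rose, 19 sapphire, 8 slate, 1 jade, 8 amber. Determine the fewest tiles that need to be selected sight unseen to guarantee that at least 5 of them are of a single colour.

28

Put each drawn tile into a box by colour. The largest draw with every box below 5 takes min(count, 4) from each colour; colours with fewer than 4 contribute all they have.
Σ min(cᵢ, 4) = 4 + 2 + 4 + 4 + 4 + 4 + 1 + 4 = 27.
Draw number 27 + 1 = 28 must push one box to 5.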